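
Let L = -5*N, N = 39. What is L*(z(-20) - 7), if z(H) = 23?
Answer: -3120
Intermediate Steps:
L = -195 (L = -5*39 = -195)
L*(z(-20) - 7) = -195*(23 - 7) = -195*16 = -3120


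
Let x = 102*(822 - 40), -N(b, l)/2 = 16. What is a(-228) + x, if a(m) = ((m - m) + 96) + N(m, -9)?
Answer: 79828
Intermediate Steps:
N(b, l) = -32 (N(b, l) = -2*16 = -32)
a(m) = 64 (a(m) = ((m - m) + 96) - 32 = (0 + 96) - 32 = 96 - 32 = 64)
x = 79764 (x = 102*782 = 79764)
a(-228) + x = 64 + 79764 = 79828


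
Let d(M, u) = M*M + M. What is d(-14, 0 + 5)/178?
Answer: 91/89 ≈ 1.0225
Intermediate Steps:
d(M, u) = M + M² (d(M, u) = M² + M = M + M²)
d(-14, 0 + 5)/178 = -14*(1 - 14)/178 = -14*(-13)*(1/178) = 182*(1/178) = 91/89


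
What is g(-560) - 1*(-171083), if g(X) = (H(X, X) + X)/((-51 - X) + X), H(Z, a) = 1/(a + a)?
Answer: 3257629387/19040 ≈ 1.7109e+5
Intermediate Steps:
H(Z, a) = 1/(2*a)
g(X) = -X/51 - 1/(102*X) (g(X) = (1/(2*X) + X)/((-51 - X) + X) = (X + 1/(2*X))/(-51) = (X + 1/(2*X))*(-1/51) = -X/51 - 1/(102*X))
g(-560) - 1*(-171083) = (-1/51*(-560) - 1/102/(-560)) - 1*(-171083) = (560/51 - 1/102*(-1/560)) + 171083 = (560/51 + 1/57120) + 171083 = 209067/19040 + 171083 = 3257629387/19040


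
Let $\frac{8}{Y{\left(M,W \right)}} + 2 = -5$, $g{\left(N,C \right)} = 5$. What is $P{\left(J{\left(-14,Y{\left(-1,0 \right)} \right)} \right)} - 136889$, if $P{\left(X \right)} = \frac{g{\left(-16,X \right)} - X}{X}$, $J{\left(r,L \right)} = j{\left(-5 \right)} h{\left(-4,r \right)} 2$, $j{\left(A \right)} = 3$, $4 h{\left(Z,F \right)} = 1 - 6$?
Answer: $- \frac{410672}{3} \approx -1.3689 \cdot 10^{5}$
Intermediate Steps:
$h{\left(Z,F \right)} = - \frac{5}{4}$ ($h{\left(Z,F \right)} = \frac{1 - 6}{4} = \frac{1}{4} \left(-5\right) = - \frac{5}{4}$)
$Y{\left(M,W \right)} = - \frac{8}{7}$ ($Y{\left(M,W \right)} = \frac{8}{-2 - 5} = \frac{8}{-7} = 8 \left(- \frac{1}{7}\right) = - \frac{8}{7}$)
$J{\left(r,L \right)} = - \frac{15}{2}$ ($J{\left(r,L \right)} = 3 \left(- \frac{5}{4}\right) 2 = \left(- \frac{15}{4}\right) 2 = - \frac{15}{2}$)
$P{\left(X \right)} = \frac{5 - X}{X}$
$P{\left(J{\left(-14,Y{\left(-1,0 \right)} \right)} \right)} - 136889 = \frac{5 - - \frac{15}{2}}{- \frac{15}{2}} - 136889 = - \frac{2 \left(5 + \frac{15}{2}\right)}{15} - 136889 = \left(- \frac{2}{15}\right) \frac{25}{2} - 136889 = - \frac{5}{3} - 136889 = - \frac{410672}{3}$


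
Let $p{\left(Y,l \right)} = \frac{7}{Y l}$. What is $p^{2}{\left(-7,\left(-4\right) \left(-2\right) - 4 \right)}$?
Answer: $\frac{1}{16} \approx 0.0625$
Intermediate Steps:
$p{\left(Y,l \right)} = \frac{7}{Y l}$ ($p{\left(Y,l \right)} = 7 \frac{1}{Y l} = \frac{7}{Y l}$)
$p^{2}{\left(-7,\left(-4\right) \left(-2\right) - 4 \right)} = \left(\frac{7}{\left(-7\right) \left(\left(-4\right) \left(-2\right) - 4\right)}\right)^{2} = \left(7 \left(- \frac{1}{7}\right) \frac{1}{8 - 4}\right)^{2} = \left(7 \left(- \frac{1}{7}\right) \frac{1}{4}\right)^{2} = \left(- \frac{1}{4}\right)^{2} = \frac{1}{16}$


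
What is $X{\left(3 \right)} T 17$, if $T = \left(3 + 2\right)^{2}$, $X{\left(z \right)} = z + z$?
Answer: $2550$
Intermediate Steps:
$X{\left(z \right)} = 2 z$
$T = 25$ ($T = 5^{2} = 25$)
$X{\left(3 \right)} T 17 = 2 \cdot 3 \cdot 25 \cdot 17 = 6 \cdot 25 \cdot 17 = 150 \cdot 17 = 2550$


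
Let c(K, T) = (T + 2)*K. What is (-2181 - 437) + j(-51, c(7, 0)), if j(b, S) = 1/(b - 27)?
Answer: -204205/78 ≈ -2618.0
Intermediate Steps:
c(K, T) = K*(2 + T) (c(K, T) = (2 + T)*K = K*(2 + T))
j(b, S) = 1/(-27 + b)
(-2181 - 437) + j(-51, c(7, 0)) = (-2181 - 437) + 1/(-27 - 51) = -2618 + 1/(-78) = -2618 - 1/78 = -204205/78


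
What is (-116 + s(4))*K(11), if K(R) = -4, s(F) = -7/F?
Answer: 471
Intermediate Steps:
(-116 + s(4))*K(11) = (-116 - 7/4)*(-4) = -471/4*(-4) = 471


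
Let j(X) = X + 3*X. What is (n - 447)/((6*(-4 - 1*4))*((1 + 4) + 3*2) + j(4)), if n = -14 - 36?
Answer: 497/512 ≈ 0.97070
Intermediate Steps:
j(X) = 4*X
n = -50
(n - 447)/((6*(-4 - 1*4))*((1 + 4) + 3*2) + j(4)) = (-50 - 447)/((6*(-4 - 1*4))*((1 + 4) + 3*2) + 4*4) = -497/((6*(-4 - 4))*(5 + 6) + 16) = -497/((6*(-8))*11 + 16) = -497/(-48*11 + 16) = -497/(-528 + 16) = -497/(-512) = -497*(-1/512) = 497/512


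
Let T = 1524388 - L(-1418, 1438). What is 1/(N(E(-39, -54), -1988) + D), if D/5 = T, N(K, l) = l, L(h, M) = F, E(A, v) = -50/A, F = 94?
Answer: 1/7619482 ≈ 1.3124e-7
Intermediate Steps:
L(h, M) = 94
T = 1524294 (T = 1524388 - 1*94 = 1524388 - 94 = 1524294)
D = 7621470 (D = 5*1524294 = 7621470)
1/(N(E(-39, -54), -1988) + D) = 1/(-1988 + 7621470) = 1/7619482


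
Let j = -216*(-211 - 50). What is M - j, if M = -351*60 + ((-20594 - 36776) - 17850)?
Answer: -152656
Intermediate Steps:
j = 56376 (j = -216*(-261) = 56376)
M = -96280 (M = -21060 + (-57370 - 17850) = -21060 - 75220 = -96280)
M - j = -96280 - 1*56376 = -96280 - 56376 = -152656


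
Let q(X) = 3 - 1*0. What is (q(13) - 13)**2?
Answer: 100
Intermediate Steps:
q(X) = 3 (q(X) = 3 + 0 = 3)
(q(13) - 13)**2 = (3 - 13)**2 = (-10)**2 = 100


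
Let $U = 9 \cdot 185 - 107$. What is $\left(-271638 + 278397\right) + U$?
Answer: $8317$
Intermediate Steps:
$U = 1558$ ($U = 1665 - 107 = 1558$)
$\left(-271638 + 278397\right) + U = \left(-271638 + 278397\right) + 1558 = 6759 + 1558 = 8317$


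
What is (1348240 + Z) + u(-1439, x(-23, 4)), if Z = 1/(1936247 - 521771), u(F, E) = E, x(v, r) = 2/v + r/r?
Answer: 43862251515539/32532948 ≈ 1.3482e+6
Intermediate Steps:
x(v, r) = 1 + 2/v (x(v, r) = 2/v + 1 = 1 + 2/v)
Z = 1/1414476 ≈ 7.0698e-7
(1348240 + Z) + u(-1439, x(-23, 4)) = (1348240 + 1/1414476) + (2 - 23)/(-23) = 1907053122241/1414476 - 1/23*(-21) = 1907053122241/1414476 + 21/23 = 43862251515539/32532948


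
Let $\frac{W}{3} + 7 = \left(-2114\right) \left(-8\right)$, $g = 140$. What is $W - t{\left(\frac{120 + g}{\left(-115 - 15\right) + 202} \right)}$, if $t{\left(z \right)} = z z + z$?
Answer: $\frac{16426265}{324} \approx 50698.0$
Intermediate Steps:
$t{\left(z \right)} = z + z^{2}$ ($t{\left(z \right)} = z^{2} + z = z + z^{2}$)
$W = 50715$ ($W = -21 + 3 \left(\left(-2114\right) \left(-8\right)\right) = -21 + 3 \cdot 16912 = -21 + 50736 = 50715$)
$W - t{\left(\frac{120 + g}{\left(-115 - 15\right) + 202} \right)} = 50715 - \frac{120 + 140}{\left(-115 - 15\right) + 202} \left(1 + \frac{120 + 140}{\left(-115 - 15\right) + 202}\right) = 50715 - \frac{260}{\left(-115 - 15\right) + 202} \left(1 + \frac{260}{\left(-115 - 15\right) + 202}\right) = 50715 - \frac{260}{-130 + 202} \left(1 + \frac{260}{-130 + 202}\right) = 50715 - \frac{260}{72} \left(1 + \frac{260}{72}\right) = 50715 - 260 \cdot \frac{1}{72} \left(1 + 260 \cdot \frac{1}{72}\right) = 50715 - \frac{65 \left(1 + \frac{65}{18}\right)}{18} = 50715 - \frac{65}{18} \cdot \frac{83}{18} = 50715 - \frac{5395}{324} = \frac{16426265}{324}$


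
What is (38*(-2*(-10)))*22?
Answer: 16720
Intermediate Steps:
(38*(-2*(-10)))*22 = (38*20)*22 = 760*22 = 16720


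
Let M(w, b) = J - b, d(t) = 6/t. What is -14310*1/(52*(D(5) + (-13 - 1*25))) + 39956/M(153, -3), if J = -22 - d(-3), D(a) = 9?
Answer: -30005189/12818 ≈ -2340.9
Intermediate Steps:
J = -20 (J = -22 - 6/(-3) = -22 - 6*(-1)/3 = -22 - 1*(-2) = -22 + 2 = -20)
M(w, b) = -20 - b
-14310*1/(52*(D(5) + (-13 - 1*25))) + 39956/M(153, -3) = -14310*1/(52*(9 + (-13 - 1*25))) + 39956/(-20 - 1*(-3)) = -14310*1/(52*(9 + (-13 - 25))) + 39956/(-20 + 3) = -14310*1/(52*(9 - 38)) + 39956/(-17) = -14310/(52*(-29)) + 39956*(-1/17) = -14310/(-1508) - 39956/17 = -14310*(-1/1508) - 39956/17 = 7155/754 - 39956/17 = -30005189/12818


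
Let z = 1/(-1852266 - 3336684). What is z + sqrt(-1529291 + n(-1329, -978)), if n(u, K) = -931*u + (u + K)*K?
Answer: -1/5188950 + sqrt(1964254) ≈ 1401.5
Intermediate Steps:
z = -1/5188950 (z = 1/(-5188950) = -1/5188950 ≈ -1.9272e-7)
n(u, K) = -931*u + K*(K + u) (n(u, K) = -931*u + (K + u)*K = -931*u + K*(K + u))
z + sqrt(-1529291 + n(-1329, -978)) = -1/5188950 + sqrt(-1529291 + ((-978)**2 - 931*(-1329) - 978*(-1329))) = -1/5188950 + sqrt(-1529291 + (956484 + 1237299 + 1299762)) = -1/5188950 + sqrt(-1529291 + 3493545) = -1/5188950 + sqrt(1964254)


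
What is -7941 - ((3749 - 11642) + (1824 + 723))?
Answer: -2595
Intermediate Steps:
-7941 - ((3749 - 11642) + (1824 + 723)) = -7941 - (-7893 + 2547) = -7941 - 1*(-5346) = -7941 + 5346 = -2595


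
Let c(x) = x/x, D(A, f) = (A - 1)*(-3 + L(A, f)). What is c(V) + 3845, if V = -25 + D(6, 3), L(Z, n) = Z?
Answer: 3846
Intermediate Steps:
D(A, f) = (-1 + A)*(-3 + A) (D(A, f) = (A - 1)*(-3 + A) = (-1 + A)*(-3 + A))
V = -10 (V = -25 + (3 + 6**2 - 4*6) = -25 + (3 + 36 - 24) = -25 + 15 = -10)
c(x) = 1
c(V) + 3845 = 1 + 3845 = 3846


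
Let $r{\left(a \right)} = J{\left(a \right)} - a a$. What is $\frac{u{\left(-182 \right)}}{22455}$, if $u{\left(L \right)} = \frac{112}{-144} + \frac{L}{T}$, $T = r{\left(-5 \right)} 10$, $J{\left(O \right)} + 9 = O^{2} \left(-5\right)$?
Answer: $- \frac{1582}{53555175} \approx -2.954 \cdot 10^{-5}$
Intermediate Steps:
$J{\left(O \right)} = -9 - 5 O^{2}$ ($J{\left(O \right)} = -9 + O^{2} \left(-5\right) = -9 - 5 O^{2}$)
$r{\left(a \right)} = -9 - 6 a^{2}$ ($r{\left(a \right)} = \left(-9 - 5 a^{2}\right) - a a = \left(-9 - 5 a^{2}\right) - a^{2} = -9 - 6 a^{2}$)
$T = -1590$ ($T = \left(-9 - 6 \left(-5\right)^{2}\right) 10 = \left(-9 - 150\right) 10 = \left(-159\right) 10 = -1590$)
$u{\left(L \right)} = - \frac{7}{9} - \frac{L}{1590}$ ($u{\left(L \right)} = \frac{112}{-144} + \frac{L}{-1590} = 112 \left(- \frac{1}{144}\right) + L \left(- \frac{1}{1590}\right) = - \frac{7}{9} - \frac{L}{1590}$)
$\frac{u{\left(-182 \right)}}{22455} = \frac{- \frac{7}{9} - - \frac{91}{795}}{22455} = \left(- \frac{7}{9} + \frac{91}{795}\right) \frac{1}{22455} = \left(- \frac{1582}{2385}\right) \frac{1}{22455} = - \frac{1582}{53555175}$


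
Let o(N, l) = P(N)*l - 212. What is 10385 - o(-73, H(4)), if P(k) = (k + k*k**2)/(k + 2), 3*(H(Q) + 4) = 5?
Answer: 4980791/213 ≈ 23384.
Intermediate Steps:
H(Q) = -7/3 (H(Q) = -4 + (1/3)*5 = -4 + 5/3 = -7/3)
P(k) = (k + k**3)/(2 + k)
o(N, l) = -212 + l*(N + N**3)/(2 + N) (o(N, l) = ((N + N**3)/(2 + N))*l - 212 = l*(N + N**3)/(2 + N) - 212 = -212 + l*(N + N**3)/(2 + N))
10385 - o(-73, H(4)) = 10385 - (-424 - 212*(-73) - 73*(-7/3)*(1 + (-73)**2))/(2 - 73) = 10385 - (-424 + 15476 - 73*(-7/3)*(1 + 5329))/(-71) = 10385 - (-1)*(-424 + 15476 - 73*(-7/3)*5330)/71 = 10385 - (-1)*(-424 + 15476 + 2723630/3)/71 = 10385 - (-1)*2768786/(71*3) = 10385 - 1*(-2768786/213) = 10385 + 2768786/213 = 4980791/213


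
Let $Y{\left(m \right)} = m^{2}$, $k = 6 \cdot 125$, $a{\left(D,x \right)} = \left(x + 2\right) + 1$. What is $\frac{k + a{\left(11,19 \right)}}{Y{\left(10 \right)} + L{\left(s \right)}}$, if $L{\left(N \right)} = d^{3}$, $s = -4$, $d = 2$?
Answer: $\frac{193}{27} \approx 7.1481$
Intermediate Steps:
$a{\left(D,x \right)} = 3 + x$ ($a{\left(D,x \right)} = \left(2 + x\right) + 1 = 3 + x$)
$k = 750$
$L{\left(N \right)} = 8$ ($L{\left(N \right)} = 2^{3} = 8$)
$\frac{k + a{\left(11,19 \right)}}{Y{\left(10 \right)} + L{\left(s \right)}} = \frac{750 + \left(3 + 19\right)}{10^{2} + 8} = \frac{750 + 22}{100 + 8} = \frac{772}{108} = 772 \cdot \frac{1}{108} = \frac{193}{27}$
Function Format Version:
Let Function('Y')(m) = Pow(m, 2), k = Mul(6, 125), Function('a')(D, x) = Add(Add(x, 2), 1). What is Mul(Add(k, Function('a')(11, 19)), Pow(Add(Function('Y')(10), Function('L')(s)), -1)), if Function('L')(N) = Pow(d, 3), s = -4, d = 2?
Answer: Rational(193, 27) ≈ 7.1481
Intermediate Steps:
Function('a')(D, x) = Add(3, x) (Function('a')(D, x) = Add(Add(2, x), 1) = Add(3, x))
k = 750
Function('L')(N) = 8 (Function('L')(N) = Pow(2, 3) = 8)
Mul(Add(k, Function('a')(11, 19)), Pow(Add(Function('Y')(10), Function('L')(s)), -1)) = Mul(Add(750, Add(3, 19)), Pow(Add(Pow(10, 2), 8), -1)) = Mul(Add(750, 22), Pow(Add(100, 8), -1)) = Mul(772, Pow(108, -1)) = Mul(772, Rational(1, 108)) = Rational(193, 27)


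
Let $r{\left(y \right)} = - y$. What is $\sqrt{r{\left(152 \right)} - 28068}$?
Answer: $2 i \sqrt{7055} \approx 167.99 i$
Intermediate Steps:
$\sqrt{r{\left(152 \right)} - 28068} = \sqrt{\left(-1\right) 152 - 28068} = \sqrt{-152 - 28068} = \sqrt{-28220} = 2 i \sqrt{7055}$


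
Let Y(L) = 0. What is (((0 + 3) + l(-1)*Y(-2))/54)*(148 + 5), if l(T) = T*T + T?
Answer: 17/2 ≈ 8.5000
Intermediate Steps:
l(T) = T + T² (l(T) = T² + T = T + T²)
(((0 + 3) + l(-1)*Y(-2))/54)*(148 + 5) = (((0 + 3) - (1 - 1)*0)/54)*(148 + 5) = ((3 - 1*0*0)*(1/54))*153 = ((3 + 0*0)*(1/54))*153 = ((3 + 0)*(1/54))*153 = (3*(1/54))*153 = (1/18)*153 = 17/2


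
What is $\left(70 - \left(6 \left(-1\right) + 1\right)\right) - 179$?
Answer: $-104$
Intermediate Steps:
$\left(70 - \left(6 \left(-1\right) + 1\right)\right) - 179 = \left(70 - \left(-6 + 1\right)\right) - 179 = \left(70 - -5\right) - 179 = \left(70 + 5\right) - 179 = 75 - 179 = -104$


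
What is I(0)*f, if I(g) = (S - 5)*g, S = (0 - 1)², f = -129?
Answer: 0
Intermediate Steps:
S = 1 (S = (-1)² = 1)
I(g) = -4*g (I(g) = (1 - 5)*g = -4*g)
I(0)*f = -4*0*(-129) = 0*(-129) = 0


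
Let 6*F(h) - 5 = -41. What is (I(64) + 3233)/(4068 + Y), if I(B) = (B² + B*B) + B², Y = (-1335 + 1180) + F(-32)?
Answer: 15521/3907 ≈ 3.9726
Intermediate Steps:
F(h) = -6 (F(h) = ⅚ + (⅙)*(-41) = ⅚ - 41/6 = -6)
Y = -161 (Y = (-1335 + 1180) - 6 = -155 - 6 = -161)
I(B) = 3*B² (I(B) = (B² + B²) + B² = 2*B² + B² = 3*B²)
(I(64) + 3233)/(4068 + Y) = (3*64² + 3233)/(4068 - 161) = (3*4096 + 3233)/3907 = (12288 + 3233)*(1/3907) = 15521*(1/3907) = 15521/3907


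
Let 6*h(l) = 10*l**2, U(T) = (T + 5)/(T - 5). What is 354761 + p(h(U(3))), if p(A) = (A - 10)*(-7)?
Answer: 1063933/3 ≈ 3.5464e+5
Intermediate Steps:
U(T) = (5 + T)/(-5 + T)
h(l) = 5*l**2/3 (h(l) = (10*l**2)/6 = 5*l**2/3)
p(A) = 70 - 7*A (p(A) = (-10 + A)*(-7) = 70 - 7*A)
354761 + p(h(U(3))) = 354761 + (70 - 35*((5 + 3)/(-5 + 3))**2/3) = 354761 + (70 - 35*(8/(-2))**2/3) = 354761 + (70 - 35*(-1/2*8)**2/3) = 354761 + (70 - 35*(-4)**2/3) = 354761 + (70 - 35*16/3) = 354761 + (70 - 7*80/3) = 354761 + (70 - 560/3) = 354761 - 350/3 = 1063933/3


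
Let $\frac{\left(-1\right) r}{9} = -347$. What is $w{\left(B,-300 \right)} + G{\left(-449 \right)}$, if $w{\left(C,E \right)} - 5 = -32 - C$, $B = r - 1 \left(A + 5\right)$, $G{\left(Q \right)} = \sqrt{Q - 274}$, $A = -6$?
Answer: $-3151 + i \sqrt{723} \approx -3151.0 + 26.889 i$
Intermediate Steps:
$G{\left(Q \right)} = \sqrt{-274 + Q}$
$r = 3123$ ($r = \left(-9\right) \left(-347\right) = 3123$)
$B = 3124$ ($B = 3123 - 1 \left(-6 + 5\right) = 3123 - 1 \left(-1\right) = 3123 - -1 = 3123 + 1 = 3124$)
$w{\left(C,E \right)} = -27 - C$ ($w{\left(C,E \right)} = 5 - \left(32 + C\right) = -27 - C$)
$w{\left(B,-300 \right)} + G{\left(-449 \right)} = \left(-27 - 3124\right) + \sqrt{-274 - 449} = \left(-27 - 3124\right) + \sqrt{-723} = -3151 + i \sqrt{723}$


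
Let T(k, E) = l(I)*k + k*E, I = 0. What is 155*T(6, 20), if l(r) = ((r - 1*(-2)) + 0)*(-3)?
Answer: 13020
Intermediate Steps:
l(r) = -6 - 3*r (l(r) = ((r + 2) + 0)*(-3) = ((2 + r) + 0)*(-3) = (2 + r)*(-3) = -6 - 3*r)
T(k, E) = -6*k + E*k (T(k, E) = (-6 - 3*0)*k + k*E = (-6 + 0)*k + E*k = -6*k + E*k)
155*T(6, 20) = 155*(6*(-6 + 20)) = 155*(6*14) = 155*84 = 13020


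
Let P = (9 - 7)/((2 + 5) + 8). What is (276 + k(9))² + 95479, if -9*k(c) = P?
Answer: 3128263339/18225 ≈ 1.7165e+5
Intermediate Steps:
P = 2/15 (P = 2/(7 + 8) = 2/15 ≈ 0.13333)
k(c) = -2/135 (k(c) = -⅑*2/15 = -2/135)
(276 + k(9))² + 95479 = (276 - 2/135)² + 95479 = (37258/135)² + 95479 = 1388158564/18225 + 95479 = 3128263339/18225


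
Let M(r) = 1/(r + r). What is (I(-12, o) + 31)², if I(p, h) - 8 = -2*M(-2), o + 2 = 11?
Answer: 6241/4 ≈ 1560.3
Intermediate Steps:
o = 9 (o = -2 + 11 = 9)
M(r) = 1/(2*r)
I(p, h) = 17/2 (I(p, h) = 8 - 1/(-2) = 8 - (-1)/2 = 8 - 2*(-¼) = 8 + ½ = 17/2)
(I(-12, o) + 31)² = (17/2 + 31)² = (79/2)² = 6241/4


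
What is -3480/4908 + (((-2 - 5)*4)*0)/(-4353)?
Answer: -290/409 ≈ -0.70905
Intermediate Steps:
-3480/4908 + (((-2 - 5)*4)*0)/(-4353) = -3480*1/4908 + (-7*4*0)*(-1/4353) = -290/409 - 28*0*(-1/4353) = -290/409 + 0*(-1/4353) = -290/409 + 0 = -290/409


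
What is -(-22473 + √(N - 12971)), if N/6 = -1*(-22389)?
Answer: 22473 - 11*√1003 ≈ 22125.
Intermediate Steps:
N = 134334 (N = 6*(-1*(-22389)) = 6*22389 = 134334)
-(-22473 + √(N - 12971)) = -(-22473 + √(134334 - 12971)) = -(-22473 + √121363) = -(-22473 + 11*√1003) = 22473 - 11*√1003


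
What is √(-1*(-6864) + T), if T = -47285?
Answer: I*√40421 ≈ 201.05*I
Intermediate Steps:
√(-1*(-6864) + T) = √(-1*(-6864) - 47285) = √(6864 - 47285) = √(-40421) = I*√40421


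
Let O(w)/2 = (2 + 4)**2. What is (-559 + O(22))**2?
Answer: 237169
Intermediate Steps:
O(w) = 72 (O(w) = 2*(2 + 4)**2 = 2*6**2 = 2*36 = 72)
(-559 + O(22))**2 = (-559 + 72)**2 = (-487)**2 = 237169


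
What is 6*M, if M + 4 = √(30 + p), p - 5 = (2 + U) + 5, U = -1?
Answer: -24 + 6*√41 ≈ 14.419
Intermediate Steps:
p = 11 (p = 5 + ((2 - 1) + 5) = 5 + (1 + 5) = 5 + 6 = 11)
M = -4 + √41 (M = -4 + √(30 + 11) = -4 + √41 ≈ 2.4031)
6*M = 6*(-4 + √41) = -24 + 6*√41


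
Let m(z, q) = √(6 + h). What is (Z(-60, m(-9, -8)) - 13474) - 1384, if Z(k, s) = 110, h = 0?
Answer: -14748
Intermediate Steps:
m(z, q) = √6 (m(z, q) = √(6 + 0) = √6)
(Z(-60, m(-9, -8)) - 13474) - 1384 = (110 - 13474) - 1384 = -13364 - 1384 = -14748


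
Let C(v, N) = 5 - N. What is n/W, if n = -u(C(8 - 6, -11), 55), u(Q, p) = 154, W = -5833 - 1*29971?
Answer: 77/17902 ≈ 0.0043012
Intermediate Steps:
W = -35804 (W = -5833 - 29971 = -35804)
n = -154 (n = -1*154 = -154)
n/W = -154/(-35804) = -154*(-1/35804) = 77/17902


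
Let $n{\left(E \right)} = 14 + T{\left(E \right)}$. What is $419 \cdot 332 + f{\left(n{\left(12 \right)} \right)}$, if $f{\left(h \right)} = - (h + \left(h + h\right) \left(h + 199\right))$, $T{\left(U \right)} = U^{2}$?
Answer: $26138$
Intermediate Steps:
$n{\left(E \right)} = 14 + E^{2}$
$f{\left(h \right)} = - h - 2 h \left(199 + h\right)$ ($f{\left(h \right)} = - (h + 2 h \left(199 + h\right)) = - h - 2 h \left(199 + h\right)$)
$419 \cdot 332 + f{\left(n{\left(12 \right)} \right)} = 419 \cdot 332 - \left(14 + 12^{2}\right) \left(399 + 2 \left(14 + 12^{2}\right)\right) = 139108 - \left(14 + 144\right) \left(399 + 2 \left(14 + 144\right)\right) = 139108 - 158 \left(399 + 2 \cdot 158\right) = 139108 - 158 \left(399 + 316\right) = 139108 - 158 \cdot 715 = 139108 - 112970 = 26138$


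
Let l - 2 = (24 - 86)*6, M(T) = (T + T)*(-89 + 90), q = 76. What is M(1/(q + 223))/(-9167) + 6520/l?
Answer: -1787088390/101414521 ≈ -17.622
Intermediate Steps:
M(T) = 2*T (M(T) = (2*T)*1 = 2*T)
l = -370 (l = 2 + (24 - 86)*6 = 2 - 62*6 = 2 - 372 = -370)
M(1/(q + 223))/(-9167) + 6520/l = (2/(76 + 223))/(-9167) + 6520/(-370) = (2/299)*(-1/9167) + 6520*(-1/370) = (2*(1/299))*(-1/9167) - 652/37 = (2/299)*(-1/9167) - 652/37 = -2/2740933 - 652/37 = -1787088390/101414521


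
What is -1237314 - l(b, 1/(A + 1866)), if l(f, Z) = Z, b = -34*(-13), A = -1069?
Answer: -986139259/797 ≈ -1.2373e+6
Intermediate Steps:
b = 442
-1237314 - l(b, 1/(A + 1866)) = -1237314 - 1/(-1069 + 1866) = -1237314 - 1/797 = -986139259/797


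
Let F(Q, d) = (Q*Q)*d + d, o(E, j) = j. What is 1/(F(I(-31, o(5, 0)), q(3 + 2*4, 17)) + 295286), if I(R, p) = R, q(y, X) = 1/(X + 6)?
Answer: 23/6792540 ≈ 3.3861e-6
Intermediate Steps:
q(y, X) = 1/(6 + X)
F(Q, d) = d + d*Q**2 (F(Q, d) = Q**2*d + d = d*Q**2 + d = d + d*Q**2)
1/(F(I(-31, o(5, 0)), q(3 + 2*4, 17)) + 295286) = 1/((1 + (-31)**2)/(6 + 17) + 295286) = 1/((1 + 961)/23 + 295286) = 1/((1/23)*962 + 295286) = 1/(962/23 + 295286) = 1/(6792540/23) = 23/6792540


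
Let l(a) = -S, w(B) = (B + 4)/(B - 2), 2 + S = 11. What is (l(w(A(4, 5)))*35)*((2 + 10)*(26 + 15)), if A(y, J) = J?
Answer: -154980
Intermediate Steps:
S = 9 (S = -2 + 11 = 9)
w(B) = (4 + B)/(-2 + B)
l(a) = -9 (l(a) = -1*9 = -9)
(l(w(A(4, 5)))*35)*((2 + 10)*(26 + 15)) = (-9*35)*((2 + 10)*(26 + 15)) = -3780*41 = -315*492 = -154980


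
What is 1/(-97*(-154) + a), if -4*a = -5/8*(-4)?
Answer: 8/119499 ≈ 6.6946e-5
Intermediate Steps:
a = -5/8 (a = -(-5/8)*(-4)/4 = -(-5*⅛)*(-4)/4 = -(-5)*(-4)/32 = -¼*5/2 = -5/8 ≈ -0.62500)
1/(-97*(-154) + a) = 1/(-97*(-154) - 5/8) = 1/(14938 - 5/8) = 1/(119499/8) = 8/119499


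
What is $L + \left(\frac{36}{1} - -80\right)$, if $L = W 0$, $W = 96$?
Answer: $116$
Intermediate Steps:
$L = 0$ ($L = 96 \cdot 0 = 0$)
$L + \left(\frac{36}{1} - -80\right) = 0 + \left(\frac{36}{1} - -80\right) = 0 + \left(36 \cdot 1 + 80\right) = 0 + \left(36 + 80\right) = 0 + 116 = 116$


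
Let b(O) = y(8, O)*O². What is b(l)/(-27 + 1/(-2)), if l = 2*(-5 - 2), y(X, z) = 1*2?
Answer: -784/55 ≈ -14.255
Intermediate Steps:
y(X, z) = 2
l = -14 (l = 2*(-7) = -14)
b(O) = 2*O²
b(l)/(-27 + 1/(-2)) = (2*(-14)²)/(-27 + 1/(-2)) = (2*196)/(-27 - ½) = 392/(-55/2) = -2/55*392 = -784/55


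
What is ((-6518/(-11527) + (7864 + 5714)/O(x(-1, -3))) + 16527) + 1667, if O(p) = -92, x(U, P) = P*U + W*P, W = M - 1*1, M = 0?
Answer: 9569265973/530242 ≈ 18047.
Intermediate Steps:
W = -1 (W = 0 - 1*1 = 0 - 1 = -1)
x(U, P) = -P + P*U (x(U, P) = P*U - P = -P + P*U)
((-6518/(-11527) + (7864 + 5714)/O(x(-1, -3))) + 16527) + 1667 = ((-6518/(-11527) + (7864 + 5714)/(-92)) + 16527) + 1667 = ((-6518*(-1/11527) + 13578*(-1/92)) + 16527) + 1667 = ((6518/11527 - 6789/46) + 16527) + 1667 = (-77956975/530242 + 16527) + 1667 = 8685352559/530242 + 1667 = 9569265973/530242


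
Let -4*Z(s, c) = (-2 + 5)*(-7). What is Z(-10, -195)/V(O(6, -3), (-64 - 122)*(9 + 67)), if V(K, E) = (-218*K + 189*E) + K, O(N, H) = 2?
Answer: -3/1526936 ≈ -1.9647e-6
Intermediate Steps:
V(K, E) = -217*K + 189*E
Z(s, c) = 21/4 (Z(s, c) = -(-2 + 5)*(-7)/4 = -3*(-7)/4 = -1/4*(-21) = 21/4)
Z(-10, -195)/V(O(6, -3), (-64 - 122)*(9 + 67)) = 21/(4*(-217*2 + 189*((-64 - 122)*(9 + 67)))) = 21/(4*(-434 + 189*(-186*76))) = 21/(4*(-434 + 189*(-14136))) = 21/(4*(-434 - 2671704)) = (21/4)/(-2672138) = (21/4)*(-1/2672138) = -3/1526936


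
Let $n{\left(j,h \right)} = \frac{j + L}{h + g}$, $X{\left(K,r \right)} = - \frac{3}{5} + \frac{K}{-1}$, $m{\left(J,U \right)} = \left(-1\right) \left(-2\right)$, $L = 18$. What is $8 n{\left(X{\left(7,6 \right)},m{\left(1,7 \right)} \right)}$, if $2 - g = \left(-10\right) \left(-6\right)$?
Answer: $- \frac{52}{35} \approx -1.4857$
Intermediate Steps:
$g = -58$ ($g = 2 - \left(-10\right) \left(-6\right) = 2 - 60 = -58$)
$m{\left(J,U \right)} = 2$
$X{\left(K,r \right)} = - \frac{3}{5} - K$ ($X{\left(K,r \right)} = \left(-3\right) \frac{1}{5} + K \left(-1\right) = - \frac{3}{5} - K$)
$n{\left(j,h \right)} = \frac{18 + j}{-58 + h}$ ($n{\left(j,h \right)} = \frac{j + 18}{h - 58} = \frac{18 + j}{-58 + h}$)
$8 n{\left(X{\left(7,6 \right)},m{\left(1,7 \right)} \right)} = 8 \frac{18 - \frac{38}{5}}{-58 + 2} = 8 \frac{18 - \frac{38}{5}}{-56} = 8 \left(- \frac{18 - \frac{38}{5}}{56}\right) = 8 \left(\left(- \frac{1}{56}\right) \frac{52}{5}\right) = 8 \left(- \frac{13}{70}\right) = - \frac{52}{35}$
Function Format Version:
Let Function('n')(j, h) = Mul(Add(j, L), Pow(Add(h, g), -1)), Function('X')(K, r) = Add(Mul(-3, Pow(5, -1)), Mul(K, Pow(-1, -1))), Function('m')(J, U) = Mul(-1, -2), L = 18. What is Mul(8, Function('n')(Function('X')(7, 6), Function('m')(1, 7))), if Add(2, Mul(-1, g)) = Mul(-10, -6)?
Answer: Rational(-52, 35) ≈ -1.4857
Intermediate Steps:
g = -58 (g = Add(2, Mul(-1, Mul(-10, -6))) = Add(2, Mul(-1, 60)) = Add(2, -60) = -58)
Function('m')(J, U) = 2
Function('X')(K, r) = Add(Rational(-3, 5), Mul(-1, K)) (Function('X')(K, r) = Add(Mul(-3, Rational(1, 5)), Mul(K, -1)) = Add(Rational(-3, 5), Mul(-1, K)))
Function('n')(j, h) = Mul(Pow(Add(-58, h), -1), Add(18, j)) (Function('n')(j, h) = Mul(Add(j, 18), Pow(Add(h, -58), -1)) = Mul(Add(18, j), Pow(Add(-58, h), -1)) = Mul(Pow(Add(-58, h), -1), Add(18, j)))
Mul(8, Function('n')(Function('X')(7, 6), Function('m')(1, 7))) = Mul(8, Mul(Pow(Add(-58, 2), -1), Add(18, Add(Rational(-3, 5), Mul(-1, 7))))) = Mul(8, Mul(Pow(-56, -1), Add(18, Add(Rational(-3, 5), -7)))) = Mul(8, Mul(Rational(-1, 56), Add(18, Rational(-38, 5)))) = Mul(8, Mul(Rational(-1, 56), Rational(52, 5))) = Mul(8, Rational(-13, 70)) = Rational(-52, 35)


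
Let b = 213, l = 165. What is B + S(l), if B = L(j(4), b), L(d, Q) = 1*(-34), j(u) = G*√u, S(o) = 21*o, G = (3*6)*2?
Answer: 3431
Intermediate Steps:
G = 36 (G = 18*2 = 36)
j(u) = 36*√u
L(d, Q) = -34
B = -34
B + S(l) = -34 + 21*165 = -34 + 3465 = 3431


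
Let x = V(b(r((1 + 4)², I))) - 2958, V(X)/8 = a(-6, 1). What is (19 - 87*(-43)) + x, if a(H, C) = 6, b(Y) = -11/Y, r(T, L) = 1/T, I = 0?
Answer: 850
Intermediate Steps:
V(X) = 48 (V(X) = 8*6 = 48)
x = -2910 (x = 48 - 2958 = -2910)
(19 - 87*(-43)) + x = (19 - 87*(-43)) - 2910 = (19 + 3741) - 2910 = 3760 - 2910 = 850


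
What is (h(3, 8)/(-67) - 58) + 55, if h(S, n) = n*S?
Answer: -225/67 ≈ -3.3582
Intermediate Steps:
h(S, n) = S*n
(h(3, 8)/(-67) - 58) + 55 = ((3*8)/(-67) - 58) + 55 = (24*(-1/67) - 58) + 55 = (-24/67 - 58) + 55 = -3910/67 + 55 = -225/67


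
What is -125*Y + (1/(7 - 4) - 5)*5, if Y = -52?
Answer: 19430/3 ≈ 6476.7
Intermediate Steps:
-125*Y + (1/(7 - 4) - 5)*5 = -125*(-52) + (1/(7 - 4) - 5)*5 = 6500 + (1/3 - 5)*5 = 6500 + (⅓ - 5)*5 = 6500 - 14/3*5 = 6500 - 70/3 = 19430/3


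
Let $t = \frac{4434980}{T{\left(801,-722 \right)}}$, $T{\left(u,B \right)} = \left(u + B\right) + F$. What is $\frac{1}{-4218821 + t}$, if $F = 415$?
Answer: $- \frac{13}{54727963} \approx -2.3754 \cdot 10^{-7}$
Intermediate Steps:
$T{\left(u,B \right)} = 415 + B + u$ ($T{\left(u,B \right)} = \left(u + B\right) + 415 = \left(B + u\right) + 415 = 415 + B + u$)
$t = \frac{116710}{13}$ ($t = \frac{4434980}{415 - 722 + 801} = \frac{4434980}{494} = 4434980 \cdot \frac{1}{494} = \frac{116710}{13} \approx 8977.7$)
$\frac{1}{-4218821 + t} = \frac{1}{-4218821 + \frac{116710}{13}} = \frac{1}{- \frac{54727963}{13}} = - \frac{13}{54727963}$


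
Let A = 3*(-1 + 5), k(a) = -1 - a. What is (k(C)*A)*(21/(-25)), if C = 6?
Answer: 1764/25 ≈ 70.560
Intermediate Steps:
A = 12 (A = 3*4 = 12)
(k(C)*A)*(21/(-25)) = ((-1 - 1*6)*12)*(21/(-25)) = ((-1 - 6)*12)*(21*(-1/25)) = -7*12*(-21/25) = -84*(-21/25) = 1764/25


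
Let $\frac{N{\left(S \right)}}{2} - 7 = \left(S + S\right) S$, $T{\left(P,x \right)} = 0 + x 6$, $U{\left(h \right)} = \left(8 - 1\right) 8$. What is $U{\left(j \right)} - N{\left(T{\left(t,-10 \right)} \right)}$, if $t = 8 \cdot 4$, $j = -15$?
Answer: $-14358$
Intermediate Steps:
$U{\left(h \right)} = 56$ ($U{\left(h \right)} = 7 \cdot 8 = 56$)
$t = 32$
$T{\left(P,x \right)} = 6 x$ ($T{\left(P,x \right)} = 0 + 6 x = 6 x$)
$N{\left(S \right)} = 14 + 4 S^{2}$ ($N{\left(S \right)} = 14 + 2 \left(S + S\right) S = 14 + 2 \cdot 2 S S = 14 + 2 \cdot 2 S^{2} = 14 + 4 S^{2}$)
$U{\left(j \right)} - N{\left(T{\left(t,-10 \right)} \right)} = 56 - \left(14 + 4 \left(6 \left(-10\right)\right)^{2}\right) = 56 - \left(14 + 4 \left(-60\right)^{2}\right) = 56 - \left(14 + 4 \cdot 3600\right) = 56 - \left(14 + 14400\right) = 56 - 14414 = -14358$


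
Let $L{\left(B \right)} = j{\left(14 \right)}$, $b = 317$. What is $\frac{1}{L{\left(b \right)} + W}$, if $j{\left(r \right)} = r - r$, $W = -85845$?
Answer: $- \frac{1}{85845} \approx -1.1649 \cdot 10^{-5}$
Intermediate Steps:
$j{\left(r \right)} = 0$
$L{\left(B \right)} = 0$
$\frac{1}{L{\left(b \right)} + W} = \frac{1}{0 - 85845} = \frac{1}{-85845} = - \frac{1}{85845}$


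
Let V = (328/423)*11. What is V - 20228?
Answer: -8552836/423 ≈ -20219.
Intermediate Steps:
V = 3608/423 (V = (328*(1/423))*11 = (328/423)*11 = 3608/423 ≈ 8.5296)
V - 20228 = 3608/423 - 20228 = -8552836/423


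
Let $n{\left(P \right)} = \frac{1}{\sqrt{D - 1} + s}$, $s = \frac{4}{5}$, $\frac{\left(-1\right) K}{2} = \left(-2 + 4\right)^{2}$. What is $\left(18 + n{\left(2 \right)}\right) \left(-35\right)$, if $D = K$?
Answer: $- \frac{152530}{241} + \frac{2625 i}{241} \approx -632.9 + 10.892 i$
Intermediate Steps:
$K = -8$ ($K = - 2 \left(-2 + 4\right)^{2} = - 2 \cdot 2^{2} = \left(-2\right) 4 = -8$)
$D = -8$
$s = \frac{4}{5}$ ($s = 4 \cdot \frac{1}{5} = \frac{4}{5} \approx 0.8$)
$n{\left(P \right)} = \frac{25 \left(\frac{4}{5} - 3 i\right)}{241}$ ($n{\left(P \right)} = \frac{1}{\sqrt{-8 - 1} + \frac{4}{5}} = \frac{1}{\sqrt{-9} + \frac{4}{5}} = \frac{1}{3 i + \frac{4}{5}} = \frac{1}{\frac{4}{5} + 3 i} = \frac{25 \left(\frac{4}{5} - 3 i\right)}{241}$)
$\left(18 + n{\left(2 \right)}\right) \left(-35\right) = \left(18 + \left(\frac{20}{241} - \frac{75 i}{241}\right)\right) \left(-35\right) = \left(\frac{4358}{241} - \frac{75 i}{241}\right) \left(-35\right) = - \frac{152530}{241} + \frac{2625 i}{241}$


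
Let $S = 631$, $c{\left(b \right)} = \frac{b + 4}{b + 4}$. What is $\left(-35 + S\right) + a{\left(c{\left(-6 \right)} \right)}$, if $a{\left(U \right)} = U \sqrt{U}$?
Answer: $597$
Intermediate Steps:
$c{\left(b \right)} = 1$ ($c{\left(b \right)} = \frac{4 + b}{4 + b} = 1$)
$a{\left(U \right)} = U^{\frac{3}{2}}$
$\left(-35 + S\right) + a{\left(c{\left(-6 \right)} \right)} = \left(-35 + 631\right) + 1^{\frac{3}{2}} = 596 + 1 = 597$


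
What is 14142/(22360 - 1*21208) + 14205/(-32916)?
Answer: 6237971/526656 ≈ 11.844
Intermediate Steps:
14142/(22360 - 1*21208) + 14205/(-32916) = 14142/(22360 - 21208) + 14205*(-1/32916) = 14142/1152 - 4735/10972 = 14142*(1/1152) - 4735/10972 = 2357/192 - 4735/10972 = 6237971/526656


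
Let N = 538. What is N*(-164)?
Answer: -88232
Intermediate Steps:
N*(-164) = 538*(-164) = -88232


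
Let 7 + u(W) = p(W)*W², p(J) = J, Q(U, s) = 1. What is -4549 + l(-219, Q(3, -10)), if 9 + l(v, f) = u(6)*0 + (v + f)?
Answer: -4776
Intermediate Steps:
u(W) = -7 + W³ (u(W) = -7 + W*W² = -7 + W³)
l(v, f) = -9 + f + v (l(v, f) = -9 + ((-7 + 6³)*0 + (v + f)) = -9 + ((-7 + 216)*0 + (f + v)) = -9 + (209*0 + (f + v)) = -9 + (0 + (f + v)) = -9 + (f + v) = -9 + f + v)
-4549 + l(-219, Q(3, -10)) = -4549 + (-9 + 1 - 219) = -4549 - 227 = -4776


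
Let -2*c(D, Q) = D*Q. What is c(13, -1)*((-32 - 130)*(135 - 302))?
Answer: 175851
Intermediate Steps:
c(D, Q) = -D*Q/2
c(13, -1)*((-32 - 130)*(135 - 302)) = (-½*13*(-1))*((-32 - 130)*(135 - 302)) = 13*(-162*(-167))/2 = (13/2)*27054 = 175851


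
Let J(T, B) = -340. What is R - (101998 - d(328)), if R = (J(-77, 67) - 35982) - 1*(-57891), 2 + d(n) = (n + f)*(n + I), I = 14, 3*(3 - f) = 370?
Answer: -9409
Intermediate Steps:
f = -361/3 (f = 3 - ⅓*370 = 3 - 370/3 = -361/3 ≈ -120.33)
d(n) = -2 + (14 + n)*(-361/3 + n) (d(n) = -2 + (n - 361/3)*(n + 14) = -2 + (-361/3 + n)*(14 + n) = -2 + (14 + n)*(-361/3 + n))
R = 21569 (R = (-340 - 35982) - 1*(-57891) = -36322 + 57891 = 21569)
R - (101998 - d(328)) = 21569 - (101998 - (-5060/3 + 328² - 319/3*328)) = 21569 - (101998 - (-5060/3 + 107584 - 104632/3)) = 21569 - (101998 - 1*71020) = 21569 - (101998 - 71020) = 21569 - 1*30978 = 21569 - 30978 = -9409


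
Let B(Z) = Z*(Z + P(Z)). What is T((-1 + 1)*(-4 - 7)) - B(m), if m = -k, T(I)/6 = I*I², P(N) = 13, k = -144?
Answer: -22608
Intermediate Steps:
T(I) = 6*I³ (T(I) = 6*(I*I²) = 6*I³)
m = 144 (m = -1*(-144) = 144)
B(Z) = Z*(13 + Z) (B(Z) = Z*(Z + 13) = Z*(13 + Z))
T((-1 + 1)*(-4 - 7)) - B(m) = 6*((-1 + 1)*(-4 - 7))³ - 144*(13 + 144) = 6*(0*(-11))³ - 144*157 = 6*0³ - 1*22608 = 6*0 - 22608 = 0 - 22608 = -22608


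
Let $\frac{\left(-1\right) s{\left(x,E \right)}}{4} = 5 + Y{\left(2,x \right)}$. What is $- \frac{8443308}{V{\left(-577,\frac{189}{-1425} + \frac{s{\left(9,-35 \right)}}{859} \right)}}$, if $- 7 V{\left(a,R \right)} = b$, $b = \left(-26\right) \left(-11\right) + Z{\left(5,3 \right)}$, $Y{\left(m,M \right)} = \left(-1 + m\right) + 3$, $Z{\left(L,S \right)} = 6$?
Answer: $\frac{14775789}{73} \approx 2.0241 \cdot 10^{5}$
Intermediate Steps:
$Y{\left(m,M \right)} = 2 + m$
$b = 292$ ($b = \left(-26\right) \left(-11\right) + 6 = 286 + 6 = 292$)
$s{\left(x,E \right)} = -36$ ($s{\left(x,E \right)} = - 4 \left(5 + \left(2 + 2\right)\right) = - 4 \left(5 + 4\right) = \left(-4\right) 9 = -36$)
$V{\left(a,R \right)} = - \frac{292}{7}$ ($V{\left(a,R \right)} = \left(- \frac{1}{7}\right) 292 = - \frac{292}{7}$)
$- \frac{8443308}{V{\left(-577,\frac{189}{-1425} + \frac{s{\left(9,-35 \right)}}{859} \right)}} = - \frac{8443308}{- \frac{292}{7}} = \left(-8443308\right) \left(- \frac{7}{292}\right) = \frac{14775789}{73}$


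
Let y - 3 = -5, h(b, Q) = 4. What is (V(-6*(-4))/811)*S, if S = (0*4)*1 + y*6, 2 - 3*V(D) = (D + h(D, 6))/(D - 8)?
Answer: -1/811 ≈ -0.0012330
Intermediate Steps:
y = -2 (y = 3 - 5 = -2)
V(D) = 2/3 - (4 + D)/(3*(-8 + D)) (V(D) = 2/3 - (D + 4)/(3*(D - 8)) = 2/3 - (4 + D)/(3*(-8 + D)))
S = -12 (S = (0*4)*1 - 2*6 = 0*1 - 12 = 0 - 12 = -12)
(V(-6*(-4))/811)*S = (((-20 - 6*(-4))/(3*(-8 - 6*(-4))))/811)*(-12) = (((-20 + 24)/(3*(-8 + 24)))*(1/811))*(-12) = (((1/3)*4/16)*(1/811))*(-12) = (((1/3)*(1/16)*4)*(1/811))*(-12) = ((1/12)*(1/811))*(-12) = (1/9732)*(-12) = -1/811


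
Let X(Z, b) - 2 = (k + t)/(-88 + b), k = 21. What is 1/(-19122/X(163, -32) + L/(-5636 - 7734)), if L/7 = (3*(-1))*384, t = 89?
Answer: -12415/219130632 ≈ -5.6656e-5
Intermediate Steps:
X(Z, b) = 2 + 110/(-88 + b) (X(Z, b) = 2 + (21 + 89)/(-88 + b) = 2 + 110/(-88 + b))
L = -8064 (L = 7*((3*(-1))*384) = 7*(-3*384) = 7*(-1152) = -8064)
1/(-19122/X(163, -32) + L/(-5636 - 7734)) = 1/(-19122*(-88 - 32)/(2*(-33 - 32)) - 8064/(-5636 - 7734)) = 1/(-19122/(2*(-65)/(-120)) - 8064/(-13370)) = 1/(-19122/(2*(-1/120)*(-65)) - 8064*(-1/13370)) = 1/(-19122/13/12 + 576/955) = 1/(-19122*12/13 + 576/955) = 1/(-229464/13 + 576/955) = 1/(-219130632/12415) = -12415/219130632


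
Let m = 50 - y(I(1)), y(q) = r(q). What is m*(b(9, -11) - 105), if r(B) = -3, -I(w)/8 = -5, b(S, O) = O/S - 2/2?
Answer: -51145/9 ≈ -5682.8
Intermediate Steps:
b(S, O) = -1 + O/S (b(S, O) = O/S - 2*½ = O/S - 1 = -1 + O/S)
I(w) = 40 (I(w) = -8*(-5) = 40)
y(q) = -3
m = 53 (m = 50 - 1*(-3) = 50 + 3 = 53)
m*(b(9, -11) - 105) = 53*((-11 - 1*9)/9 - 105) = 53*((-11 - 9)/9 - 105) = 53*((⅑)*(-20) - 105) = 53*(-20/9 - 105) = 53*(-965/9) = -51145/9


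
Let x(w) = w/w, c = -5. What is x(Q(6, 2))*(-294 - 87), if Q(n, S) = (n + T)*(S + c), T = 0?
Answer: -381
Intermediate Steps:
Q(n, S) = n*(-5 + S) (Q(n, S) = (n + 0)*(S - 5) = n*(-5 + S))
x(w) = 1
x(Q(6, 2))*(-294 - 87) = 1*(-294 - 87) = 1*(-381) = -381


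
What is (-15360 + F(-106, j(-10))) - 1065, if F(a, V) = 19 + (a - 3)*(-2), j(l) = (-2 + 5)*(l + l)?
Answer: -16188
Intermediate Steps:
j(l) = 6*l (j(l) = 3*(2*l) = 6*l)
F(a, V) = 25 - 2*a (F(a, V) = 19 + (-3 + a)*(-2) = 19 + (6 - 2*a) = 25 - 2*a)
(-15360 + F(-106, j(-10))) - 1065 = (-15360 + (25 - 2*(-106))) - 1065 = (-15360 + (25 + 212)) - 1065 = (-15360 + 237) - 1065 = -15123 - 1065 = -16188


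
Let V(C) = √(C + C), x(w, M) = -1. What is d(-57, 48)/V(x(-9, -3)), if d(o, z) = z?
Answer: -24*I*√2 ≈ -33.941*I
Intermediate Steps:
V(C) = √2*√C (V(C) = √(2*C) = √2*√C)
d(-57, 48)/V(x(-9, -3)) = 48/((√2*√(-1))) = 48/((√2*I)) = 48/((I*√2)) = 48*(-I*√2/2) = -24*I*√2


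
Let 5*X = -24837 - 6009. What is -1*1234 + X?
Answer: -37016/5 ≈ -7403.2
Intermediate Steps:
X = -30846/5 (X = (-24837 - 6009)/5 = (1/5)*(-30846) = -30846/5 ≈ -6169.2)
-1*1234 + X = -1*1234 - 30846/5 = -1234 - 30846/5 = -37016/5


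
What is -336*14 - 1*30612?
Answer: -35316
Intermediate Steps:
-336*14 - 1*30612 = -4704 - 30612 = -35316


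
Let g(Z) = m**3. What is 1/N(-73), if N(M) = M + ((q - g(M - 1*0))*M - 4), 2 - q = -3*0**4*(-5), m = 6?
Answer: 1/15545 ≈ 6.4329e-5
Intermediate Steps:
g(Z) = 216 (g(Z) = 6**3 = 216)
q = 2 (q = 2 - (-3*0**4)*(-5) = 2 - (-3*0)*(-5) = 2 - 0*(-5) = 2 - 1*0 = 2 + 0 = 2)
N(M) = -4 - 213*M (N(M) = M + ((2 - 1*216)*M - 4) = M + ((2 - 216)*M - 4) = M + (-214*M - 4) = M + (-4 - 214*M) = -4 - 213*M)
1/N(-73) = 1/(-4 - 213*(-73)) = 1/(-4 + 15549) = 1/15545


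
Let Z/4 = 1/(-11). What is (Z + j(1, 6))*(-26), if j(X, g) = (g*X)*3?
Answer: -5044/11 ≈ -458.55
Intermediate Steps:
Z = -4/11 (Z = 4*(1/(-11)) = 4*(1*(-1/11)) = 4*(-1/11) = -4/11 ≈ -0.36364)
j(X, g) = 3*X*g (j(X, g) = (X*g)*3 = 3*X*g)
(Z + j(1, 6))*(-26) = (-4/11 + 3*1*6)*(-26) = (-4/11 + 18)*(-26) = (194/11)*(-26) = -5044/11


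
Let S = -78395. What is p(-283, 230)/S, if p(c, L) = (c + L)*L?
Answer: 2438/15679 ≈ 0.15549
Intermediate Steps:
p(c, L) = L*(L + c) (p(c, L) = (L + c)*L = L*(L + c))
p(-283, 230)/S = (230*(230 - 283))/(-78395) = (230*(-53))*(-1/78395) = -12190*(-1/78395) = 2438/15679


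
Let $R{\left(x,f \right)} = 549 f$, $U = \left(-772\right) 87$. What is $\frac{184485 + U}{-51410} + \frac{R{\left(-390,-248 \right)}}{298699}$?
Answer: $- \frac{42043239699}{15356115590} \approx -2.7379$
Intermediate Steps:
$U = -67164$
$\frac{184485 + U}{-51410} + \frac{R{\left(-390,-248 \right)}}{298699} = \frac{184485 - 67164}{-51410} + \frac{549 \left(-248\right)}{298699} = 117321 \left(- \frac{1}{51410}\right) - \frac{136152}{298699} = - \frac{117321}{51410} - \frac{136152}{298699} = - \frac{42043239699}{15356115590}$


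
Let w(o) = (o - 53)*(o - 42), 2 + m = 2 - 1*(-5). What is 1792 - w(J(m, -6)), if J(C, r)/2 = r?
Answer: -1718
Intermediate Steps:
m = 5 (m = -2 + (2 - 1*(-5)) = -2 + (2 + 5) = -2 + 7 = 5)
J(C, r) = 2*r
w(o) = (-53 + o)*(-42 + o)
1792 - w(J(m, -6)) = 1792 - (2226 + (2*(-6))² - 190*(-6)) = 1792 - (2226 + (-12)² - 95*(-12)) = 1792 - (2226 + 144 + 1140) = 1792 - 1*3510 = 1792 - 3510 = -1718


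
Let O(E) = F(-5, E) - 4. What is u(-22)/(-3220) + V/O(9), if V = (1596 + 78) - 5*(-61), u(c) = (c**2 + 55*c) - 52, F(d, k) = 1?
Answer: -3185023/4830 ≈ -659.42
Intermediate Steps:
u(c) = -52 + c**2 + 55*c
O(E) = -3 (O(E) = 1 - 4 = -3)
V = 1979 (V = 1674 + 305 = 1979)
u(-22)/(-3220) + V/O(9) = (-52 + (-22)**2 + 55*(-22))/(-3220) + 1979/(-3) = (-52 + 484 - 1210)*(-1/3220) + 1979*(-1/3) = -778*(-1/3220) - 1979/3 = 389/1610 - 1979/3 = -3185023/4830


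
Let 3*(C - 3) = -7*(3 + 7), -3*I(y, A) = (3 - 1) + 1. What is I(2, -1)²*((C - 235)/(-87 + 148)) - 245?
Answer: -45601/183 ≈ -249.19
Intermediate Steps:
I(y, A) = -1 (I(y, A) = -((3 - 1) + 1)/3 = -(2 + 1)/3 = -⅓*3 = -1)
C = -61/3 (C = 3 + (-7*(3 + 7))/3 = 3 + (-7*10)/3 = 3 + (⅓)*(-70) = 3 - 70/3 = -61/3 ≈ -20.333)
I(2, -1)²*((C - 235)/(-87 + 148)) - 245 = (-1)²*((-61/3 - 235)/(-87 + 148)) - 245 = 1*(-766/3/61) - 245 = 1*(-766/3*1/61) - 245 = 1*(-766/183) - 245 = -766/183 - 245 = -45601/183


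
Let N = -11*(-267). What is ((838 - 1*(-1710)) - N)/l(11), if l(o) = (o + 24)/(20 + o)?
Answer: -12059/35 ≈ -344.54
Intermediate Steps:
l(o) = (24 + o)/(20 + o)
N = 2937
((838 - 1*(-1710)) - N)/l(11) = ((838 - 1*(-1710)) - 1*2937)/(((24 + 11)/(20 + 11))) = ((838 + 1710) - 2937)/((35/31)) = (2548 - 2937)/(((1/31)*35)) = -389/35/31 = -389*31/35 = -12059/35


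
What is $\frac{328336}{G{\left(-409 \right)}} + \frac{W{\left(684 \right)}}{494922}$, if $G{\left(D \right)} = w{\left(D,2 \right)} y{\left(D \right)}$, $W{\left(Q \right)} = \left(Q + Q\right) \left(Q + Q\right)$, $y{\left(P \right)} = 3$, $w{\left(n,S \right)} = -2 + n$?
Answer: $- \frac{26698874000}{101706471} \approx -262.51$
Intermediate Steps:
$W{\left(Q \right)} = 4 Q^{2}$ ($W{\left(Q \right)} = 2 Q 2 Q = 4 Q^{2}$)
$G{\left(D \right)} = -6 + 3 D$ ($G{\left(D \right)} = \left(-2 + D\right) 3 = -6 + 3 D$)
$\frac{328336}{G{\left(-409 \right)}} + \frac{W{\left(684 \right)}}{494922} = \frac{328336}{-6 + 3 \left(-409\right)} + \frac{4 \cdot 684^{2}}{494922} = \frac{328336}{-6 - 1227} + 4 \cdot 467856 \cdot \frac{1}{494922} = \frac{328336}{-1233} + 1871424 \cdot \frac{1}{494922} = 328336 \left(- \frac{1}{1233}\right) + \frac{311904}{82487} = - \frac{328336}{1233} + \frac{311904}{82487} = - \frac{26698874000}{101706471}$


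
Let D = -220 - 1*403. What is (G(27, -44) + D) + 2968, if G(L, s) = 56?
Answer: 2401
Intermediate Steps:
D = -623 (D = -220 - 403 = -623)
(G(27, -44) + D) + 2968 = (56 - 623) + 2968 = -567 + 2968 = 2401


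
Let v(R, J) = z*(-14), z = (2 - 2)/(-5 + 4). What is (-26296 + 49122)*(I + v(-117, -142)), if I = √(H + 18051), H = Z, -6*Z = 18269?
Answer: 11413*√540222/3 ≈ 2.7962e+6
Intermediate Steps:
Z = -18269/6 (Z = -⅙*18269 = -18269/6 ≈ -3044.8)
z = 0 (z = 0/(-1) = 0*(-1) = 0)
v(R, J) = 0 (v(R, J) = 0*(-14) = 0)
H = -18269/6 ≈ -3044.8
I = √540222/6 (I = √(-18269/6 + 18051) = √(90037/6) = √540222/6 ≈ 122.50)
(-26296 + 49122)*(I + v(-117, -142)) = (-26296 + 49122)*(√540222/6 + 0) = 22826*(√540222/6) = 11413*√540222/3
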